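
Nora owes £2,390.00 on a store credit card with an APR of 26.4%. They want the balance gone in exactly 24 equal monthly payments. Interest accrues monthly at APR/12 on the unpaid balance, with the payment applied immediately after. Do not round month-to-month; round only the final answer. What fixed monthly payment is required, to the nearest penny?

Monthly rate r = 26.4%/12 = 2.2% = 0.022.
Level-payment amortization: P = B₀·r / (1 − (1+r)^(−n)) = 2390.00·0.022 / (1 − 1.022^(−24)).
Denominator 1 − (1+r)^(−24) = 0.406830925.
P = 52.58 / 0.406830925 ≈ 129.24.

£129.24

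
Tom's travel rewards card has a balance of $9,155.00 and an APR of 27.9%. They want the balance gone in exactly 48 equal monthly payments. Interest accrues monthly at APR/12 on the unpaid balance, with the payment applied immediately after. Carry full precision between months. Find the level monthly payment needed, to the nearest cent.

$318.55

Monthly rate r = 27.9%/12 = 2.325% = 0.02325.
Level-payment amortization: P = B₀·r / (1 − (1+r)^(−n)) = 9155.00·0.02325 / (1 − 1.02325^(−48)).
Denominator 1 − (1+r)^(−48) = 0.668200413.
P = 212.854 / 0.668200413 ≈ 318.55.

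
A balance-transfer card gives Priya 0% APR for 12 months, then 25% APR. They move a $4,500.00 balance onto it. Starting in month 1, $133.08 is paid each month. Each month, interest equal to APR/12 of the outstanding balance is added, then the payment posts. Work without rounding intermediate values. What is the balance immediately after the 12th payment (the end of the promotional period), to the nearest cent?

Promo months 1–12 at r₀ = 0%/12 = 0; months 13+ at r₁ = 25%/12 = 0.0208333.
After month 12 (no interest yet): B = $4,500.00 − 12·$133.08 = $2,903.04.

$2,903.04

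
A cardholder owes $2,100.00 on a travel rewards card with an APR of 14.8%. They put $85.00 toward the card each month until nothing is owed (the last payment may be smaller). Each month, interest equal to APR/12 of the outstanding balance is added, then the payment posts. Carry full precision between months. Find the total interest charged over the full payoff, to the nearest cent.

Monthly rate r = 14.8%/12 = 1.23333% = 0.0123333.
Payoff takes n = ⌈−ln(1 − rB₀/P)/ln(1+r)⌉ = ⌈29.648⌉ = 30 payments; the last is $55.19.
Total paid = 29·$85.00 + $55.19 = $2,520.19.
Total interest = total paid − principal = $2,520.19 − $2,100.00 = $420.19.

$420.19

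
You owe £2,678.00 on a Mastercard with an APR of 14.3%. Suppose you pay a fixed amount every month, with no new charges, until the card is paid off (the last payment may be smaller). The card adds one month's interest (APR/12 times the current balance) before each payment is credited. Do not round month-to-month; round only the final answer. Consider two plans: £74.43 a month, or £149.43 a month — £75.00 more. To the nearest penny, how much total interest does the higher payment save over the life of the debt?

Monthly rate r = 14.3%/12 = 1.19167% = 0.0119167.
At £74.43/mo: n = ⌈−ln(1 − rB₀/P)/ln(1+r)⌉ = 48 payments (last £20.06); total interest = total paid − £2,678.00 = £840.27.
At £149.43/mo: 21 payments (last £42.05); total interest £352.65.
Interest saved = £840.27 − £352.65 = £487.62.

£487.62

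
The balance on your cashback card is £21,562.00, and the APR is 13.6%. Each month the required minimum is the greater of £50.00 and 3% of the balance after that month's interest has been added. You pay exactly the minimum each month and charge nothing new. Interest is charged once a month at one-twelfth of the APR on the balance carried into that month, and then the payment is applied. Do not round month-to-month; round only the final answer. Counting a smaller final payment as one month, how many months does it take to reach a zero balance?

Monthly rate r = 13.6%/12 = 1.13333% = 0.0113333.
While 3% of the post-interest balance exceeds £50.00, each month B ← (B·(1+r))·(1 − 0.03), i.e. B shrinks by the factor (1+r)·0.97 = 0.98099.
This holds for months 1–134. Entering month 135 the balance is £1,647.94; 3% of the post-interest balance is now below £50.00, so the flat £50.00 minimum applies from here.
From month 135 a fixed £50.00 at rate r clears £1,647.94 in 42 more payments. Total: 134 + 42 = 176 months.

176 months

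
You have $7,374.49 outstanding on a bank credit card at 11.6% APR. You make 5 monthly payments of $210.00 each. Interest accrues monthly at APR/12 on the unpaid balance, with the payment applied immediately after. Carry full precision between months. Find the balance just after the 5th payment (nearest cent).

$6,667.38

Monthly rate r = 11.6%/12 = 0.966667% = 0.00966667.
Each month: B ← B·(1+r) − $210.00.
Month 1: interest $71.29; balance after payment $7,235.78.
Month 2: interest $69.95; balance after payment $7,095.72.
Month 3: interest $68.59; balance after payment $6,954.31.
Month 4: interest $67.23; balance after payment $6,811.54.
Month 5: interest $65.84; balance after payment $6,667.38.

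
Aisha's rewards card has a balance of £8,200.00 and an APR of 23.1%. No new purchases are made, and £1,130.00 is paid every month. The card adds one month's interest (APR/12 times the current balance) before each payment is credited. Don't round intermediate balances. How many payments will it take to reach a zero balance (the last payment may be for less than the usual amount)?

Monthly rate r = 23.1%/12 = 1.925% = 0.01925.
Recurrence: B ← B·(1+r) − £1,130.00.
Month 1: interest £157.85; balance after payment £7,227.85.
Month 2: interest £139.14; balance after payment £6,236.99.
Closed form: n = −ln(1 − rB₀/P)/ln(1+r) = −ln(0.86031)/ln(1.01925) ≈ 7.891, so the balance reaches zero during payment 8.

8 payments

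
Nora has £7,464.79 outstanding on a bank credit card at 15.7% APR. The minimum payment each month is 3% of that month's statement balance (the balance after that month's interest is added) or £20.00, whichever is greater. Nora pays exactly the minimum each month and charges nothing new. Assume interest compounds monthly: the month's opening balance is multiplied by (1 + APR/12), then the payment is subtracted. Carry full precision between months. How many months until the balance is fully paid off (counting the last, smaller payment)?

183 months

Monthly rate r = 15.7%/12 = 1.30833% = 0.0130833.
While 3% of the post-interest balance exceeds £20.00, each month B ← (B·(1+r))·(1 − 0.03), i.e. B shrinks by the factor (1+r)·0.97 = 0.98269.
This holds for months 1–140. Entering month 141 the balance is £647.72; 3% of the post-interest balance is now below £20.00, so the flat £20.00 minimum applies from here.
From month 141 a fixed £20.00 at rate r clears £647.72 in 43 more payments. Total: 140 + 43 = 183 months.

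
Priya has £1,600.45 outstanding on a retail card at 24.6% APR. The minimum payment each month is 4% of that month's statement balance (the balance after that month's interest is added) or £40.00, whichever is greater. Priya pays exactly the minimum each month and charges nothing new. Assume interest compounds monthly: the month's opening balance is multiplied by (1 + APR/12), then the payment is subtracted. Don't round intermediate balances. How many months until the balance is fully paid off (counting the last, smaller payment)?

59 months

Monthly rate r = 24.6%/12 = 2.05% = 0.0205.
While 4% of the post-interest balance exceeds £40.00, each month B ← (B·(1+r))·(1 − 0.04), i.e. B shrinks by the factor (1+r)·0.96 = 0.97968.
This holds for months 1–24. Entering month 25 the balance is £977.83; 4% of the post-interest balance is now below £40.00, so the flat £40.00 minimum applies from here.
From month 25 a fixed £40.00 at rate r clears £977.83 in 35 more payments. Total: 24 + 35 = 59 months.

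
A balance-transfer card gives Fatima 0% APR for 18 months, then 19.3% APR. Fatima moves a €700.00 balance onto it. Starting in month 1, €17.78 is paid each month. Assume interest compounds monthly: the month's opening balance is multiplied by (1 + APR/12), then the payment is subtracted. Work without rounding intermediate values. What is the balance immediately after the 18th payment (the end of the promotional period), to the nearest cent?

€379.96

Promo months 1–18 at r₀ = 0%/12 = 0; months 19+ at r₁ = 19.3%/12 = 0.0160833.
After month 18 (no interest yet): B = €700.00 − 18·€17.78 = €379.96.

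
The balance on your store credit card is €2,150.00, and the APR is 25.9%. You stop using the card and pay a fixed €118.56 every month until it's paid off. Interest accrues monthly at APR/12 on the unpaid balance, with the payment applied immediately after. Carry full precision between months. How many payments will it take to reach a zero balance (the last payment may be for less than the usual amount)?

24 payments

Monthly rate r = 25.9%/12 = 2.15833% = 0.0215833.
Recurrence: B ← B·(1+r) − €118.56.
Month 1: interest €46.40; balance after payment €2,077.84.
Month 2: interest €44.85; balance after payment €2,004.13.
Closed form: n = −ln(1 − rB₀/P)/ln(1+r) = −ln(0.6086)/ln(1.02158) ≈ 23.255, so the balance reaches zero during payment 24.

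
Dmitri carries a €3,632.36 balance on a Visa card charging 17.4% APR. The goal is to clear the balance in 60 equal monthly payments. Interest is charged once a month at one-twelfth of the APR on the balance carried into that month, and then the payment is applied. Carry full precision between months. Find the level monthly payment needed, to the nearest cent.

€91.06

Monthly rate r = 17.4%/12 = 1.45% = 0.0145.
Level-payment amortization: P = B₀·r / (1 − (1+r)^(−n)) = 3632.36·0.0145 / (1 − 1.0145^(−60)).
Denominator 1 − (1+r)^(−60) = 0.578422991.
P = 52.6692 / 0.578422991 ≈ 91.06.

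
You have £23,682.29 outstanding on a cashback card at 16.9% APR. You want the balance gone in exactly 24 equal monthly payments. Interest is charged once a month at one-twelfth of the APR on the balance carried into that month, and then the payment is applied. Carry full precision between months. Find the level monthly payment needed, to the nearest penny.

Monthly rate r = 16.9%/12 = 1.40833% = 0.0140833.
Level-payment amortization: P = B₀·r / (1 − (1+r)^(−n)) = 23682.29·0.0140833 / (1 − 1.01408^(−24)).
Denominator 1 − (1+r)^(−24) = 0.285121034.
P = 333.526 / 0.285121034 ≈ 1169.77.

£1,169.77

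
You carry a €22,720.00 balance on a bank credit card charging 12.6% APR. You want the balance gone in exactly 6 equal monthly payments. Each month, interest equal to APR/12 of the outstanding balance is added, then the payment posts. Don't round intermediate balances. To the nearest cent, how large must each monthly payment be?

Monthly rate r = 12.6%/12 = 1.05% = 0.0105.
Level-payment amortization: P = B₀·r / (1 − (1+r)^(−n)) = 22720.00·0.0105 / (1 − 1.0105^(−6)).
Denominator 1 − (1+r)^(−6) = 0.060748077.
P = 238.56 / 0.060748077 ≈ 3927.04.

€3,927.04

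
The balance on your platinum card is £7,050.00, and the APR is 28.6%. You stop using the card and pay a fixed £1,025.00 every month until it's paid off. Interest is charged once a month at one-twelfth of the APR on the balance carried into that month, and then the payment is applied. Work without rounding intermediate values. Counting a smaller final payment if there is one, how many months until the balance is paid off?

Monthly rate r = 28.6%/12 = 2.38333% = 0.0238333.
Recurrence: B ← B·(1+r) − £1,025.00.
Month 1: interest £168.03; balance after payment £6,193.02.
Month 2: interest £147.60; balance after payment £5,315.63.
Closed form: n = −ln(1 − rB₀/P)/ln(1+r) = −ln(0.83607)/ln(1.02383) ≈ 7.601, so the balance reaches zero during payment 8.

8 payments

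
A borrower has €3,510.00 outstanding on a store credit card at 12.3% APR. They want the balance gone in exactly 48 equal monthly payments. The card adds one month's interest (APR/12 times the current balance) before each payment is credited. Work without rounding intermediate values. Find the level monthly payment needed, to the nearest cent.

€92.95

Monthly rate r = 12.3%/12 = 1.025% = 0.01025.
Level-payment amortization: P = B₀·r / (1 − (1+r)^(−n)) = 3510.00·0.01025 / (1 − 1.01025^(−48)).
Denominator 1 − (1+r)^(−48) = 0.387064518.
P = 35.9775 / 0.387064518 ≈ 92.95.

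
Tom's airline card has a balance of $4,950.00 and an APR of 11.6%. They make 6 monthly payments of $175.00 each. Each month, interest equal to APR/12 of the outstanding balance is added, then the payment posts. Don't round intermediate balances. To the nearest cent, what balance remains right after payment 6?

$4,168.42

Monthly rate r = 11.6%/12 = 0.966667% = 0.00966667.
Each month: B ← B·(1+r) − $175.00.
Month 1: interest $47.85; balance after payment $4,822.85.
Month 2: interest $46.62; balance after payment $4,694.47.
Month 3: interest $45.38; balance after payment $4,564.85.
Month 4: interest $44.13; balance after payment $4,433.98.
Month 5: interest $42.86; balance after payment $4,301.84.
Month 6: interest $41.58; balance after payment $4,168.42.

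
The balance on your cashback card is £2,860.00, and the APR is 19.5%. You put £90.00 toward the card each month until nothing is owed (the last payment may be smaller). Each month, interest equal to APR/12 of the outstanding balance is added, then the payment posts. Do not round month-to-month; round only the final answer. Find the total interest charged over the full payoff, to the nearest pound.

Monthly rate r = 19.5%/12 = 1.625% = 0.01625.
Payoff takes n = ⌈−ln(1 − rB₀/P)/ln(1+r)⌉ = ⌈45.068⌉ = 46 payments; the last is £6.20.
Total paid = 45·£90.00 + £6.20 = £4,056.20.
Total interest = total paid − principal = £4,056.20 − £2,860.00 = £1,196.20.

£1,196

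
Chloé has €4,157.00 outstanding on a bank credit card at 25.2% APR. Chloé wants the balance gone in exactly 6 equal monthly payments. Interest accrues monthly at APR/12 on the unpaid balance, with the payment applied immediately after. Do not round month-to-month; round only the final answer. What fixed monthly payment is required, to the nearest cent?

€744.64

Monthly rate r = 25.2%/12 = 2.1% = 0.021.
Level-payment amortization: P = B₀·r / (1 − (1+r)^(−n)) = 4157.00·0.021 / (1 − 1.021^(−6)).
Denominator 1 − (1+r)^(−6) = 0.117234102.
P = 87.297 / 0.117234102 ≈ 744.64.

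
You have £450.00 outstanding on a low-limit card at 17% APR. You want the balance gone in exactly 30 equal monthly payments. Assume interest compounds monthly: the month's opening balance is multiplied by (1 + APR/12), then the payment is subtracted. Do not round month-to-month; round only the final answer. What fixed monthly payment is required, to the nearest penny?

Monthly rate r = 17%/12 = 1.41667% = 0.0141667.
Level-payment amortization: P = B₀·r / (1 − (1+r)^(−n)) = 450.00·0.0141667 / (1 − 1.01417^(−30)).
Denominator 1 − (1+r)^(−30) = 0.344277578.
P = 6.375 / 0.344277578 ≈ 18.52.

£18.52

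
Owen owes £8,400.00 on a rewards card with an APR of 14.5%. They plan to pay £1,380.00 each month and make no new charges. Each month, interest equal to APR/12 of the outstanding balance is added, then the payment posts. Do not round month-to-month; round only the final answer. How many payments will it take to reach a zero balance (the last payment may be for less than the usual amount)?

7 months

Monthly rate r = 14.5%/12 = 1.20833% = 0.0120833.
Recurrence: B ← B·(1+r) − £1,380.00.
Month 1: interest £101.50; balance after payment £7,121.50.
Month 2: interest £86.05; balance after payment £5,827.55.
Closed form: n = −ln(1 − rB₀/P)/ln(1+r) = −ln(0.92645)/ln(1.01208) ≈ 6.361, so the balance reaches zero during payment 7.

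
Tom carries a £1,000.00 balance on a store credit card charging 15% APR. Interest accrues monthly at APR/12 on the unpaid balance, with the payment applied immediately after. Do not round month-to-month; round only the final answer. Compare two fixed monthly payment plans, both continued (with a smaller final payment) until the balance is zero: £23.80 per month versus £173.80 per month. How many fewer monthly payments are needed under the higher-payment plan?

53 fewer payments

Monthly rate r = 15%/12 = 1.25% = 0.0125.
At £23.80/mo: n = ⌈−ln(1 − rB₀/P)/ln(1+r)⌉ = 60 payments (last £22.91); total interest = total paid − £1,000.00 = £427.11.
At £173.80/mo: 7 payments (last £1.47); total interest £44.27.
Payments saved = 60 − 7 = 53.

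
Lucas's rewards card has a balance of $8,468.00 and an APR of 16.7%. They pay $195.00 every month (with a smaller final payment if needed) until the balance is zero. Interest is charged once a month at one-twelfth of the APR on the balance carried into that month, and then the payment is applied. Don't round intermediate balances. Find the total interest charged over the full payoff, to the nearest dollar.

Monthly rate r = 16.7%/12 = 1.39167% = 0.0139167.
Payoff takes n = ⌈−ln(1 − rB₀/P)/ln(1+r)⌉ = ⌈67.088⌉ = 68 payments; the last is $17.21.
Total paid = 67·$195.00 + $17.21 = $13,082.21.
Total interest = total paid − principal = $13,082.21 − $8,468.00 = $4,614.21.

$4,614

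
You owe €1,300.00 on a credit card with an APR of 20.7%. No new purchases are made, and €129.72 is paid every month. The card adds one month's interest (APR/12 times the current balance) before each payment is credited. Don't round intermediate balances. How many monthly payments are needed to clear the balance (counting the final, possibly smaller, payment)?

Monthly rate r = 20.7%/12 = 1.725% = 0.01725.
Recurrence: B ← B·(1+r) − €129.72.
Month 1: interest €22.42; balance after payment €1,192.70.
Month 2: interest €20.57; balance after payment €1,083.56.
Closed form: n = −ln(1 − rB₀/P)/ln(1+r) = −ln(0.82713)/ln(1.01725) ≈ 11.097, so the balance reaches zero during payment 12.

12 months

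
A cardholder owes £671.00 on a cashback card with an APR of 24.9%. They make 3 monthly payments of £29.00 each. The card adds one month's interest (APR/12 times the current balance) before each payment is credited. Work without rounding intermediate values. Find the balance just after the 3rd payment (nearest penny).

£624.82

Monthly rate r = 24.9%/12 = 2.075% = 0.02075.
Each month: B ← B·(1+r) − £29.00.
Month 1: interest £13.92; balance after payment £655.92.
Month 2: interest £13.61; balance after payment £640.53.
Month 3: interest £13.29; balance after payment £624.82.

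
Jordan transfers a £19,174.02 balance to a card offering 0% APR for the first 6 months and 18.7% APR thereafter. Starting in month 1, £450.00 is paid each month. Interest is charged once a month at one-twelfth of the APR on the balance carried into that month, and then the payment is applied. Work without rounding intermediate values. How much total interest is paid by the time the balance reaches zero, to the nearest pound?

£8,121

Promo months 1–6 at r₀ = 0%/12 = 0; months 7+ at r₁ = 18.7%/12 = 0.0155833.
After month 6 (no interest yet): B = £19,174.02 − 6·£450.00 = £16,474.02.
Then at r₁ with £450.00/mo: n₂ = −ln(1 − r₁·B/P)/ln(1+r₁) ≈ 54.65 → 55 more payments.
Total paid = 60·£450.00 + £294.65 = £27,294.65; interest = £27,294.65 − £19,174.02 = £8,120.63.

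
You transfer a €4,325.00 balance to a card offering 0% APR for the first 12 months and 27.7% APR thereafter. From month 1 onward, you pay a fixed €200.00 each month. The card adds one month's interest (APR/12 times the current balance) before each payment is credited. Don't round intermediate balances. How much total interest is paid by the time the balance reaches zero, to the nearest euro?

Promo months 1–12 at r₀ = 0%/12 = 0; months 13+ at r₁ = 27.7%/12 = 0.0230833.
After month 12 (no interest yet): B = €4,325.00 − 12·€200.00 = €1,925.00.
Then at r₁ with €200.00/mo: n₂ = −ln(1 − r₁·B/P)/ln(1+r₁) ≈ 11.01 → 12 more payments.
Total paid = 23·€200.00 + €2.00 = €4,602.00; interest = €4,602.00 − €4,325.00 = €277.00.

€277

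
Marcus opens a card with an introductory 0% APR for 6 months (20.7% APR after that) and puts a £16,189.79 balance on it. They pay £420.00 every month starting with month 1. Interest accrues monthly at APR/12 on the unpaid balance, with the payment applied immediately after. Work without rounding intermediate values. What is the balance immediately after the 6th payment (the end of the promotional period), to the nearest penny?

£13,669.79

Promo months 1–6 at r₀ = 0%/12 = 0; months 7+ at r₁ = 20.7%/12 = 0.01725.
After month 6 (no interest yet): B = £16,189.79 − 6·£420.00 = £13,669.79.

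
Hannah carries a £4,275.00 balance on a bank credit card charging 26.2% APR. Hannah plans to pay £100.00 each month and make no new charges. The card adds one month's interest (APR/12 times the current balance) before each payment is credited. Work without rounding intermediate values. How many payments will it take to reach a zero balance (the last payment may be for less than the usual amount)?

Monthly rate r = 26.2%/12 = 2.18333% = 0.0218333.
Recurrence: B ← B·(1+r) − £100.00.
Month 1: interest £93.34; balance after payment £4,268.34.
Month 2: interest £93.19; balance after payment £4,261.53.
Closed form: n = −ln(1 − rB₀/P)/ln(1+r) = −ln(0.066625)/ln(1.02183) ≈ 125.411, so the balance reaches zero during payment 126.

126 months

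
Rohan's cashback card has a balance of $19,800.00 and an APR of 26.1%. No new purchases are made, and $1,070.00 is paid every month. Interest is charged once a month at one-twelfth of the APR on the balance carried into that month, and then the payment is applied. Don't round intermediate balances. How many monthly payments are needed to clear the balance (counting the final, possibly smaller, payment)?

Monthly rate r = 26.1%/12 = 2.175% = 0.02175.
Recurrence: B ← B·(1+r) − $1,070.00.
Month 1: interest $430.65; balance after payment $19,160.65.
Month 2: interest $416.74; balance after payment $18,507.39.
Closed form: n = −ln(1 − rB₀/P)/ln(1+r) = −ln(0.59752)/ln(1.02175) ≈ 23.933, so the balance reaches zero during payment 24.

24 payments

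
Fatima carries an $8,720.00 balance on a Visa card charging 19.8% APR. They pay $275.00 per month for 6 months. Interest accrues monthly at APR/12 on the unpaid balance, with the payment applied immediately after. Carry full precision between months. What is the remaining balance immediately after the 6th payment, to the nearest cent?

$7,900.10

Monthly rate r = 19.8%/12 = 1.65% = 0.0165.
Each month: B ← B·(1+r) − $275.00.
Month 1: interest $143.88; balance after payment $8,588.88.
Month 2: interest $141.72; balance after payment $8,455.60.
Month 3: interest $139.52; balance after payment $8,320.11.
Month 4: interest $137.28; balance after payment $8,182.40.
Month 5: interest $135.01; balance after payment $8,042.41.
Month 6: interest $132.70; balance after payment $7,900.10.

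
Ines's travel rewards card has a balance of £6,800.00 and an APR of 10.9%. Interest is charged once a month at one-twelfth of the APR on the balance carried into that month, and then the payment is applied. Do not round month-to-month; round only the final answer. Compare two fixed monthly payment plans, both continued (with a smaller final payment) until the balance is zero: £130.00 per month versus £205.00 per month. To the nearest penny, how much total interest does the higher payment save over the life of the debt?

£1,138.83

Monthly rate r = 10.9%/12 = 0.908333% = 0.00908333.
At £130.00/mo: n = ⌈−ln(1 − rB₀/P)/ln(1+r)⌉ = 72 payments (last £37.44); total interest = total paid − £6,800.00 = £2,467.44.
At £205.00/mo: 40 payments (last £133.61); total interest £1,328.61.
Interest saved = £2,467.44 − £1,328.61 = £1,138.83.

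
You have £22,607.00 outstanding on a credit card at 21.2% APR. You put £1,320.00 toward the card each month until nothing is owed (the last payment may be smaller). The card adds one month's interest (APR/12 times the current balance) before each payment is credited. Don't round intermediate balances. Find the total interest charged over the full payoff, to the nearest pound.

£4,557

Monthly rate r = 21.2%/12 = 1.76667% = 0.0176667.
Payoff takes n = ⌈−ln(1 − rB₀/P)/ln(1+r)⌉ = ⌈20.577⌉ = 21 payments; the last is £764.29.
Total paid = 20·£1,320.00 + £764.29 = £27,164.29.
Total interest = total paid − principal = £27,164.29 − £22,607.00 = £4,557.29.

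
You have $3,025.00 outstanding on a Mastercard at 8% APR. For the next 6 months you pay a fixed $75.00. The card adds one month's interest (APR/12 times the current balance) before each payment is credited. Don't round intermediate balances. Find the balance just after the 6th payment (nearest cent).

Monthly rate r = 8%/12 = 0.666667% = 0.00666667.
Each month: B ← B·(1+r) − $75.00.
Month 1: interest $20.17; balance after payment $2,970.17.
Month 2: interest $19.80; balance after payment $2,914.97.
Month 3: interest $19.43; balance after payment $2,859.40.
Month 4: interest $19.06; balance after payment $2,803.46.
Month 5: interest $18.69; balance after payment $2,747.15.
Month 6: interest $18.31; balance after payment $2,690.47.

$2,690.47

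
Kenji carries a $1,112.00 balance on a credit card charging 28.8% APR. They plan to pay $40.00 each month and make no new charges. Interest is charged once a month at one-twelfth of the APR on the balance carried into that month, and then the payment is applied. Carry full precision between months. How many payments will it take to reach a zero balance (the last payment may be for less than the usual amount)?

47 months

Monthly rate r = 28.8%/12 = 2.4% = 0.024.
Recurrence: B ← B·(1+r) − $40.00.
Month 1: interest $26.69; balance after payment $1,098.69.
Month 2: interest $26.37; balance after payment $1,085.06.
Closed form: n = −ln(1 − rB₀/P)/ln(1+r) = −ln(0.3328)/ln(1.024) ≈ 46.390, so the balance reaches zero during payment 47.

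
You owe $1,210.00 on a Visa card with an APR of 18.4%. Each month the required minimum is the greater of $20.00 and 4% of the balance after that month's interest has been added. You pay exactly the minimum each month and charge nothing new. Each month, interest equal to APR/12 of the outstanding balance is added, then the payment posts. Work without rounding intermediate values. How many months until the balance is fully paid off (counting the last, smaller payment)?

67 months

Monthly rate r = 18.4%/12 = 1.53333% = 0.0153333.
While 4% of the post-interest balance exceeds $20.00, each month B ← (B·(1+r))·(1 − 0.04), i.e. B shrinks by the factor (1+r)·0.96 = 0.97472.
This holds for months 1–36. Entering month 37 the balance is $481.35; 4% of the post-interest balance is now below $20.00, so the flat $20.00 minimum applies from here.
From month 37 a fixed $20.00 at rate r clears $481.35 in 31 more payments. Total: 36 + 31 = 67 months.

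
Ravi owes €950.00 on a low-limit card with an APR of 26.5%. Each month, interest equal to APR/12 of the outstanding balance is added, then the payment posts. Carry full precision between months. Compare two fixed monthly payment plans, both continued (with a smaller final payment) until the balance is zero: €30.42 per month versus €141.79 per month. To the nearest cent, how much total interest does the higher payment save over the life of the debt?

Monthly rate r = 26.5%/12 = 2.20833% = 0.0220833.
At €30.42/mo: n = ⌈−ln(1 − rB₀/P)/ln(1+r)⌉ = 54 payments (last €17.32); total interest = total paid − €950.00 = €679.58.
At €141.79/mo: 8 payments (last €47.21); total interest €89.74.
Interest saved = €679.58 − €89.74 = €589.84.

€589.84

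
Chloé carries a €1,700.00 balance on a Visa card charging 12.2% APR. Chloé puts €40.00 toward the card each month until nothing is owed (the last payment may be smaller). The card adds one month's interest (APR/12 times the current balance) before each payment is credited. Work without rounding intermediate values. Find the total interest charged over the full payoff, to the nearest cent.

€537.33

Monthly rate r = 12.2%/12 = 1.01667% = 0.0101667.
Payoff takes n = ⌈−ln(1 − rB₀/P)/ln(1+r)⌉ = ⌈55.933⌉ = 56 payments; the last is €37.33.
Total paid = 55·€40.00 + €37.33 = €2,237.33.
Total interest = total paid − principal = €2,237.33 − €1,700.00 = €537.33.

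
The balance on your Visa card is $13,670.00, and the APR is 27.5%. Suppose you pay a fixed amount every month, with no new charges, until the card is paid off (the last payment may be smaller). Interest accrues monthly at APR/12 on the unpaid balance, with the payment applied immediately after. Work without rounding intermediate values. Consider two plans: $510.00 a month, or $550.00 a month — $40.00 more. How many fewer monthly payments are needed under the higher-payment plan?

Monthly rate r = 27.5%/12 = 2.29167% = 0.0229167.
At $510.00/mo: n = ⌈−ln(1 − rB₀/P)/ln(1+r)⌉ = 43 payments (last $21.52); total interest = total paid − $13,670.00 = $7,771.52.
At $550.00/mo: 38 payments (last $114.01); total interest $6,794.01.
Payments saved = 43 − 38 = 5.

5 fewer payments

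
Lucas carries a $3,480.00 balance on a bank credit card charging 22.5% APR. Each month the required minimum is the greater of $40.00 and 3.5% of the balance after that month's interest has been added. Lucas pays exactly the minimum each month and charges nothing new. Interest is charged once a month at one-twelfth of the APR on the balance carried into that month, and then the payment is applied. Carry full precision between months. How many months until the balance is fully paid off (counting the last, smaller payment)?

107 months

Monthly rate r = 22.5%/12 = 1.875% = 0.01875.
While 3.5% of the post-interest balance exceeds $40.00, each month B ← (B·(1+r))·(1 − 0.035), i.e. B shrinks by the factor (1+r)·0.965 = 0.98309.
This holds for months 1–67. Entering month 68 the balance is $1,110.30; 3.5% of the post-interest balance is now below $40.00, so the flat $40.00 minimum applies from here.
From month 68 a fixed $40.00 at rate r clears $1,110.30 in 40 more payments. Total: 67 + 40 = 107 months.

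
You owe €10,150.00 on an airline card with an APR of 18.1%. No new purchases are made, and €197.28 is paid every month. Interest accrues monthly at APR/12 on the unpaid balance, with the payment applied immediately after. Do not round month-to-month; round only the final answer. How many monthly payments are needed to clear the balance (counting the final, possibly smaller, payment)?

Monthly rate r = 18.1%/12 = 1.50833% = 0.0150833.
Recurrence: B ← B·(1+r) − €197.28.
Month 1: interest €153.10; balance after payment €10,105.82.
Month 2: interest €152.43; balance after payment €10,060.97.
Closed form: n = −ln(1 − rB₀/P)/ln(1+r) = −ln(0.22397)/ln(1.01508) ≈ 99.946, so the balance reaches zero during payment 100.

100 months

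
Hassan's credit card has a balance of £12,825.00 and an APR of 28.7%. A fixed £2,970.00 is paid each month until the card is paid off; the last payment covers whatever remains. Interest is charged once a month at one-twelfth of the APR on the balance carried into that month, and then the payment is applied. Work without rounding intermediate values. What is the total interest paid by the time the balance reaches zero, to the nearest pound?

Monthly rate r = 28.7%/12 = 2.39167% = 0.0239167.
Payoff takes n = ⌈−ln(1 − rB₀/P)/ln(1+r)⌉ = ⌈4.612⌉ = 5 payments; the last is £1,826.27.
Total paid = 4·£2,970.00 + £1,826.27 = £13,706.27.
Total interest = total paid − principal = £13,706.27 − £12,825.00 = £881.27.

£881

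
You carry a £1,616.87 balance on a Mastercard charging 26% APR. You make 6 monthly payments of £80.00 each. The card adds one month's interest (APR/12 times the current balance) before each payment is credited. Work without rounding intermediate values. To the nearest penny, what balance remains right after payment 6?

£1,332.02

Monthly rate r = 26%/12 = 2.16667% = 0.0216667.
Each month: B ← B·(1+r) − £80.00.
Month 1: interest £35.03; balance after payment £1,571.90.
Month 2: interest £34.06; balance after payment £1,525.96.
Month 3: interest £33.06; balance after payment £1,479.02.
Month 4: interest £32.05; balance after payment £1,431.07.
Month 5: interest £31.01; balance after payment £1,382.07.
Month 6: interest £29.94; balance after payment £1,332.02.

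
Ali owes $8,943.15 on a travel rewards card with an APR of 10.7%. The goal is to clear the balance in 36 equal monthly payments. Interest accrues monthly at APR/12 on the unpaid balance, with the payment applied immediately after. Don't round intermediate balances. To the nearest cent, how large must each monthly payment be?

$291.52

Monthly rate r = 10.7%/12 = 0.891667% = 0.00891667.
Level-payment amortization: P = B₀·r / (1 − (1+r)^(−n)) = 8943.15·0.00891667 / (1 − 1.00892^(−36)).
Denominator 1 − (1+r)^(−36) = 0.273543974.
P = 79.7431 / 0.273543974 ≈ 291.52.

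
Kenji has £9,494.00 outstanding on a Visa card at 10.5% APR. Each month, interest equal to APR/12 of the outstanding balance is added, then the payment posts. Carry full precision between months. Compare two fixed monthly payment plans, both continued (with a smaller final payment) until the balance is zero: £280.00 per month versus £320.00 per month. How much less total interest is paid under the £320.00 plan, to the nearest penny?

Monthly rate r = 10.5%/12 = 0.875% = 0.00875.
At £280.00/mo: n = ⌈−ln(1 − rB₀/P)/ln(1+r)⌉ = 41 payments (last £112.02); total interest = total paid − £9,494.00 = £1,818.02.
At £320.00/mo: 35 payments (last £160.53); total interest £1,546.53.
Interest saved = £1,818.02 − £1,546.53 = £271.49.

£271.49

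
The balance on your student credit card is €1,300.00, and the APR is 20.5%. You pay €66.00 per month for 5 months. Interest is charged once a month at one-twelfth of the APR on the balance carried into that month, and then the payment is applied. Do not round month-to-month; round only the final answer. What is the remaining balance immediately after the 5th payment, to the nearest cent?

€1,073.43

Monthly rate r = 20.5%/12 = 1.70833% = 0.0170833.
Each month: B ← B·(1+r) − €66.00.
Month 1: interest €22.21; balance after payment €1,256.21.
Month 2: interest €21.46; balance after payment €1,211.67.
Month 3: interest €20.70; balance after payment €1,166.37.
Month 4: interest €19.93; balance after payment €1,120.29.
Month 5: interest €19.14; balance after payment €1,073.43.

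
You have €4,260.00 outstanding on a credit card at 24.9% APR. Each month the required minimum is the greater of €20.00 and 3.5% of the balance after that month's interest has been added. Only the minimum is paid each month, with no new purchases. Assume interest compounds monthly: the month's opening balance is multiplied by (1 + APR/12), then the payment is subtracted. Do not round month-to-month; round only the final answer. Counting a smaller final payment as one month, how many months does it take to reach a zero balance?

177 months

Monthly rate r = 24.9%/12 = 2.075% = 0.02075.
While 3.5% of the post-interest balance exceeds €20.00, each month B ← (B·(1+r))·(1 − 0.035), i.e. B shrinks by the factor (1+r)·0.965 = 0.98502.
This holds for months 1–135. Entering month 136 the balance is €555.54; 3.5% of the post-interest balance is now below €20.00, so the flat €20.00 minimum applies from here.
From month 136 a fixed €20.00 at rate r clears €555.54 in 42 more payments. Total: 135 + 42 = 177 months.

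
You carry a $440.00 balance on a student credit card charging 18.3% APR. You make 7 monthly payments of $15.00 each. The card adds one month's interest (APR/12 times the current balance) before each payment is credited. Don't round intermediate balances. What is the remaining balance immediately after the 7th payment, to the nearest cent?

Monthly rate r = 18.3%/12 = 1.525% = 0.01525.
Each month: B ← B·(1+r) − $15.00.
Month 1: interest $6.71; balance after payment $431.71.
Month 2: interest $6.58; balance after payment $423.29.
Month 3: interest $6.46; balance after payment $414.75.
Month 4: interest $6.32; balance after payment $406.07.
Month 5: interest $6.19; balance after payment $397.27.
Month 6: interest $6.06; balance after payment $388.32.
Month 7: interest $5.92; balance after payment $379.25.

$379.25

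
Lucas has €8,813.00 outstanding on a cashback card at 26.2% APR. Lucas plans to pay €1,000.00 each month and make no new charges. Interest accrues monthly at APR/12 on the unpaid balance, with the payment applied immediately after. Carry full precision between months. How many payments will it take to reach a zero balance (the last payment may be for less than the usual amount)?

10 months

Monthly rate r = 26.2%/12 = 2.18333% = 0.0218333.
Recurrence: B ← B·(1+r) − €1,000.00.
Month 1: interest €192.42; balance after payment €8,005.42.
Month 2: interest €174.78; balance after payment €7,180.20.
Closed form: n = −ln(1 − rB₀/P)/ln(1+r) = −ln(0.80758)/ln(1.02183) ≈ 9.895, so the balance reaches zero during payment 10.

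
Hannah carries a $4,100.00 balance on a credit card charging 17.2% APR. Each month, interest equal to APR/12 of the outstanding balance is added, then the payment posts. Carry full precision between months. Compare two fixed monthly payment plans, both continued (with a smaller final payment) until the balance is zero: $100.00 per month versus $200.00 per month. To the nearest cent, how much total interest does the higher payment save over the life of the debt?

Monthly rate r = 17.2%/12 = 1.43333% = 0.0143333.
At $100.00/mo: n = ⌈−ln(1 − rB₀/P)/ln(1+r)⌉ = 63 payments (last $25.18); total interest = total paid − $4,100.00 = $2,125.18.
At $200.00/mo: 25 payments (last $89.53); total interest $789.53.
Interest saved = $2,125.18 − $789.53 = $1,335.65.

$1,335.65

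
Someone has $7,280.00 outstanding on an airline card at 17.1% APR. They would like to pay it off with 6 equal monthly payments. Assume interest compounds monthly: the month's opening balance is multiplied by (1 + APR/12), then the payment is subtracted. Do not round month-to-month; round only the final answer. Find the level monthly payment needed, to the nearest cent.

Monthly rate r = 17.1%/12 = 1.425% = 0.01425.
Level-payment amortization: P = B₀·r / (1 − (1+r)^(−n)) = 7280.00·0.01425 / (1 − 1.01425^(−6)).
Denominator 1 − (1+r)^(−6) = 0.0813926801.
P = 103.74 / 0.0813926801 ≈ 1274.56.

$1,274.56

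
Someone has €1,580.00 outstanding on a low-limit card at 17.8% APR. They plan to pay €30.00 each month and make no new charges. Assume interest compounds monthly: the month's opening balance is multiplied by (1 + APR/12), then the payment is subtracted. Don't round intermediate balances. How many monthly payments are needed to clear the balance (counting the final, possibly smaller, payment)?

Monthly rate r = 17.8%/12 = 1.48333% = 0.0148333.
Recurrence: B ← B·(1+r) − €30.00.
Month 1: interest €23.44; balance after payment €1,573.44.
Month 2: interest €23.34; balance after payment €1,566.78.
Closed form: n = −ln(1 − rB₀/P)/ln(1+r) = −ln(0.21878)/ln(1.01483) ≈ 103.210, so the balance reaches zero during payment 104.

104 months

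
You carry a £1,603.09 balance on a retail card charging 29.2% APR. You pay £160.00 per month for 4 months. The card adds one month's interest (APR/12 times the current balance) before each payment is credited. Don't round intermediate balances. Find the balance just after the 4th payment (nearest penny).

£1,101.17

Monthly rate r = 29.2%/12 = 2.43333% = 0.0243333.
Each month: B ← B·(1+r) − £160.00.
Month 1: interest £39.01; balance after payment £1,482.10.
Month 2: interest £36.06; balance after payment £1,358.16.
Month 3: interest £33.05; balance after payment £1,231.21.
Month 4: interest £29.96; balance after payment £1,101.17.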